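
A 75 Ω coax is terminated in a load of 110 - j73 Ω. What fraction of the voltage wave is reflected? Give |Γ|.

Γ = (Z_L − Z_0)/(Z_L + Z_0) = (35 − j73)/(185 − j73)
|Γ| = 81/199

|Γ| ≈ 0.407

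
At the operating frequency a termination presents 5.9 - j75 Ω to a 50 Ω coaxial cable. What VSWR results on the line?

Γ = (Z_L − Z_0)/(Z_L + Z_0) = (-44.1 − j75)/(55.9 − j75)
|Γ| = 87/93.5 = 0.93
VSWR = (1 + |Γ|)/(1 − |Γ|) = 1.93/0.0699

VSWR ≈ 27.6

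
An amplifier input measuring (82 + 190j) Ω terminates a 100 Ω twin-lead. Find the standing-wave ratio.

VSWR ≈ 6.28

Γ = (Z_L − Z_0)/(Z_L + Z_0) = (-18 + j190)/(182 + j190)
|Γ| = 191/263 = 0.725
VSWR = (1 + |Γ|)/(1 − |Γ|) = 1.73/0.275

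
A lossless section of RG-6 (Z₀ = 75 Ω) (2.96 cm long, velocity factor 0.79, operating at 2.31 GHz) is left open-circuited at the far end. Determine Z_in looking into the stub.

Z_in ≈ +j18.5 Ω

λ = v/f = 0.79·c / 2.31 GHz = 0.103 m
βl = 2π·l/λ = 2π × 0.289 = 104°
tan(βl) = -4.05
For an open-circuited stub, Z_in = −jZ_0·cot(βl) = −jZ_0/tan(βl)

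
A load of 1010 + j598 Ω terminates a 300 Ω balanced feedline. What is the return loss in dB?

RL ≈ 3.81 dB

Γ = (710 + j598)/(1310 + j598), |Γ| = 0.645
RL = −20·log₁₀|Γ| = −20·log₁₀(0.645)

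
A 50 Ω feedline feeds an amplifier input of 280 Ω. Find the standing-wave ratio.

For a purely resistive load, VSWR = R_L/Z_0 or Z_0/R_L (whichever > 1) = 280/50

VSWR ≈ 5.6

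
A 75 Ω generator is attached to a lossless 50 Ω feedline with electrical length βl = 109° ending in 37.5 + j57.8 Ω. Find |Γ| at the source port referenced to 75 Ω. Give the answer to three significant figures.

|Γ| ≈ 0.676

tan(βl) = -2.9
Z_in = Z_0·(Z_L + jZ_0·tanβl)/(Z_0 + jZ_L·tanβl) = 14.9 − j12.6 Ω
Γ_s = (Z_in − Z_s)/(Z_in + Z_s) = (-60.1 − j12.6)/(89.9 − j12.6), |Γ_s| = 0.676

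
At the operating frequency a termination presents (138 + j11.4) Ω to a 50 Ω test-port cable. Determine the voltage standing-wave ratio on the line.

VSWR ≈ 2.78

Γ = (Z_L − Z_0)/(Z_L + Z_0) = (88 + j11.4)/(188 + j11.4)
|Γ| = 88.7/188 = 0.471
VSWR = (1 + |Γ|)/(1 − |Γ|) = 1.47/0.529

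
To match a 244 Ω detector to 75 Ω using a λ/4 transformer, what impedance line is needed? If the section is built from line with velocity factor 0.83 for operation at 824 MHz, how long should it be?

Z_qwt = √(Z_0·R_L) = √(75 × 244) = √18300
λ = 0.83·c/f = 0.302 m, so l = λ/4 = 0.0755 m

Z_qwt ≈ 135 Ω; length ≈ 7.55 cm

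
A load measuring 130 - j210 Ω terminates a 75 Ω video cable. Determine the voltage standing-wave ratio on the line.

Γ = (Z_L − Z_0)/(Z_L + Z_0) = (55 − j210)/(205 − j210)
|Γ| = 217/293 = 0.74
VSWR = (1 + |Γ|)/(1 − |Γ|) = 1.74/0.26

VSWR ≈ 6.68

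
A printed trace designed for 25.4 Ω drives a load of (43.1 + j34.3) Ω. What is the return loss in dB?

RL ≈ 5.95 dB

Γ = (17.7 + j34.3)/(68.5 + j34.3), |Γ| = 0.504
RL = −20·log₁₀|Γ| = −20·log₁₀(0.504)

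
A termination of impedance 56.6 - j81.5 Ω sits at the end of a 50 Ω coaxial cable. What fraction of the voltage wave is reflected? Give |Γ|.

|Γ| ≈ 0.609

Γ = (Z_L − Z_0)/(Z_L + Z_0) = (6.6 − j81.5)/(106.6 − j81.5)
|Γ| = 81.8/134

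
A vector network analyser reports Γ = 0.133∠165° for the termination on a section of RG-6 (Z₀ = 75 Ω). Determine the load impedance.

Z_L ≈ 57.8 + j4.05 Ω

Z_L = Z_0·(1 + Γ)/(1 − Γ) = 75·(0.872 + j0.0344)/(1.13 − j0.0344)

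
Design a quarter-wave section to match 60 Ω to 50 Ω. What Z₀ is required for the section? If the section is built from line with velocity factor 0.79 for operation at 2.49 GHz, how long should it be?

Z_qwt ≈ 54.8 Ω; length ≈ 2.38 cm

Z_qwt = √(Z_0·R_L) = √(50 × 60) = √3000
λ = 0.79·c/f = 0.0952 m, so l = λ/4 = 0.0238 m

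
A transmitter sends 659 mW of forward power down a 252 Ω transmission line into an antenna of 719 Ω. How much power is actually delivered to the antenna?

P_delivered ≈ 507 mW

Γ = (719 − 252)/(719 + 252) = 0.481
|Γ|² = 0.231
P_refl = |Γ|²·P_inc = 152 mW, P_del = (1 − |Γ|²)·P_inc = 507 mW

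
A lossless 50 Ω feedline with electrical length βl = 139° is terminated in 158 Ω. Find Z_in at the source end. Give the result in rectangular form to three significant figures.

tan(βl) = tan(139°) = -0.869
Z_in = Z_0·(Z_L + jZ_0·tanβl)/(Z_0 + jZ_L·tanβl)
     = 50·(158 − j43.5)/(50 − j137)

Z_in ≈ 32.5 + j45.7 Ω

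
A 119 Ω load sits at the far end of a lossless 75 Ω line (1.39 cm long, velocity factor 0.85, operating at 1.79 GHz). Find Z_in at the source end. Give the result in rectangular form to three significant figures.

Z_in ≈ 79.2 − j35.6 Ω

λ = v/f = 0.85·c / 1.79 GHz = 0.142 m
βl = 2π·l/λ = 2π × 0.0976 = 35.1°
tan(βl) = tan(35.1°) = 0.703
Z_in = Z_0·(Z_L + jZ_0·tanβl)/(Z_0 + jZ_L·tanβl)
     = 75·(119 + j52.8)/(75 + j83.7)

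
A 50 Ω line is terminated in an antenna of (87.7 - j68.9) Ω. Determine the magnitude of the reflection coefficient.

|Γ| ≈ 0.51

Γ = (Z_L − Z_0)/(Z_L + Z_0) = (37.7 − j68.9)/(137.7 − j68.9)
|Γ| = 78.5/154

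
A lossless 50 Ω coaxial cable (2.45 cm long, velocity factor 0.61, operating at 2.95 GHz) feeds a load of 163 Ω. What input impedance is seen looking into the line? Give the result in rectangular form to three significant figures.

λ = v/f = 0.61·c / 2.95 GHz = 0.062 m
βl = 2π·l/λ = 2π × 0.395 = 142°
tan(βl) = tan(142°) = -0.776
Z_in = Z_0·(Z_L + jZ_0·tanβl)/(Z_0 + jZ_L·tanβl)
     = 50·(163 − j38.8)/(50 − j127)

Z_in ≈ 35.3 + j50.5 Ω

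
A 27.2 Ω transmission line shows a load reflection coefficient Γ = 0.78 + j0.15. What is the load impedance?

Z_L = Z_0·(1 + Γ)/(1 − Γ) = 27.2·(1.78 + j0.15)/(0.22 − j0.15)

Z_L ≈ 142 + j115 Ω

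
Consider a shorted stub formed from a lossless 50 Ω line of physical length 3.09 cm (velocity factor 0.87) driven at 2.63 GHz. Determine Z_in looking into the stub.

λ = v/f = 0.87·c / 2.63 GHz = 0.0992 m
βl = 2π·l/λ = 2π × 0.311 = 112°
tan(βl) = -2.46
For a shorted stub, Z_in = jZ_0·tan(βl)

Z_in ≈ −j123 Ω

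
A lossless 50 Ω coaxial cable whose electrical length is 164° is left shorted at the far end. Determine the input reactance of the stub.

X_in ≈ -14.3 Ω (capacitive)

tan(βl) = -0.287
For a shorted stub, Z_in = jZ_0·tan(βl)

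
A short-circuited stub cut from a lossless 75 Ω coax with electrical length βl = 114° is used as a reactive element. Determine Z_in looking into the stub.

Z_in ≈ −j168 Ω

tan(βl) = -2.25
For a short-circuited stub, Z_in = jZ_0·tan(βl)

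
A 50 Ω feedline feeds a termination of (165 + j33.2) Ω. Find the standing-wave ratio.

VSWR ≈ 3.45

Γ = (Z_L − Z_0)/(Z_L + Z_0) = (115 + j33.2)/(215 + j33.2)
|Γ| = 120/218 = 0.55
VSWR = (1 + |Γ|)/(1 − |Γ|) = 1.55/0.45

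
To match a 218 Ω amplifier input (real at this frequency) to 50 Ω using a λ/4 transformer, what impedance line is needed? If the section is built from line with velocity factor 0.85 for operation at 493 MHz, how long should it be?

Z_qwt = √(Z_0·R_L) = √(50 × 218) = √10900
λ = 0.85·c/f = 0.517 m, so l = λ/4 = 0.129 m

Z_qwt ≈ 104 Ω; length ≈ 12.9 cm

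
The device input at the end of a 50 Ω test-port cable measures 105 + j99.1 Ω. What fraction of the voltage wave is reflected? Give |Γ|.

Γ = (Z_L − Z_0)/(Z_L + Z_0) = (55 + j99.1)/(155 + j99.1)
|Γ| = 113/184

|Γ| ≈ 0.616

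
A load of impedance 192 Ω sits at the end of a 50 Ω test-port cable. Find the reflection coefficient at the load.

Γ = (Z_L − Z_0)/(Z_L + Z_0) = (192 − 50)/(192 + 50) = 142/242

Γ = 0.587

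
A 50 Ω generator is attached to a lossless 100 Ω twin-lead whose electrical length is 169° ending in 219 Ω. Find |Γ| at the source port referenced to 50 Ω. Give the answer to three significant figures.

|Γ| ≈ 0.621

tan(βl) = -0.194
Z_in = Z_0·(Z_L + jZ_0·tanβl)/(Z_0 + jZ_L·tanβl) = 192 + j62.5 Ω
Γ_s = (Z_in − Z_s)/(Z_in + Z_s) = (142 + j62.5)/(242 + j62.5), |Γ_s| = 0.621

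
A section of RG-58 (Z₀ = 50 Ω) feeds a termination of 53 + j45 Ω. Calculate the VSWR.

VSWR ≈ 2.34

Γ = (Z_L − Z_0)/(Z_L + Z_0) = (3 + j45)/(103 + j45)
|Γ| = 45.1/112 = 0.401
VSWR = (1 + |Γ|)/(1 − |Γ|) = 1.4/0.599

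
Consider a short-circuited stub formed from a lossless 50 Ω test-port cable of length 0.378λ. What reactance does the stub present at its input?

X_in ≈ -48.1 Ω (capacitive)

βl = 2π × 0.378 = 136°
tan(βl) = -0.963
For a short-circuited stub, Z_in = jZ_0·tan(βl)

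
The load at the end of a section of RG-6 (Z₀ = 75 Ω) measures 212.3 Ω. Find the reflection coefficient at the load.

Γ = 0.478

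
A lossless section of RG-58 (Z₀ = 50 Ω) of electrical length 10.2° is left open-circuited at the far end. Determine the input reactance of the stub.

tan(βl) = 0.18
For an open-circuited stub, Z_in = −jZ_0·cot(βl) = −jZ_0/tan(βl)

X_in ≈ -278 Ω (capacitive)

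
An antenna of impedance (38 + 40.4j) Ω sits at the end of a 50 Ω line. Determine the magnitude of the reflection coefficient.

|Γ| ≈ 0.435

Γ = (Z_L − Z_0)/(Z_L + Z_0) = (-12 + j40.4)/(88 + j40.4)
|Γ| = 42.1/96.8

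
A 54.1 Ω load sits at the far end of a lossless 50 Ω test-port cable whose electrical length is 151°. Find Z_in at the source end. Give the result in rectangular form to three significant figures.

tan(βl) = tan(151°) = -0.554
Z_in = Z_0·(Z_L + jZ_0·tanβl)/(Z_0 + jZ_L·tanβl)
     = 50·(54.1 − j27.7)/(50 − j30)

Z_in ≈ 52 + j3.48 Ω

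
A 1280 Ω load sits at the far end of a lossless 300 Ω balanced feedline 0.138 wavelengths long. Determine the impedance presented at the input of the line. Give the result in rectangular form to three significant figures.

Z_in ≈ 116 − j231 Ω

βl = 2π × 0.138 = 49.7°
tan(βl) = tan(49.7°) = 1.18
Z_in = Z_0·(Z_L + jZ_0·tanβl)/(Z_0 + jZ_L·tanβl)
     = 300·(1280 + j353)/(300 + j1510)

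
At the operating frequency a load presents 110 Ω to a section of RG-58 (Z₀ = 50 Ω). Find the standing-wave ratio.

VSWR ≈ 2.2

Γ = (110 − 50)/(110 + 50) = 0.375
VSWR = (1 + 0.375)/(1 − 0.375)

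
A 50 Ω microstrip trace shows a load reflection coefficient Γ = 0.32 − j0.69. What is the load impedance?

Z_L = Z_0·(1 + Γ)/(1 − Γ) = 50·(1.32 − j0.69)/(0.68 + j0.69)

Z_L ≈ 22.5 − j73.5 Ω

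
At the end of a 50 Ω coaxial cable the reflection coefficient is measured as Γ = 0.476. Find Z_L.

Z_L ≈ 141 Ω

Z_L = Z_0·(1 + Γ)/(1 − Γ) = 50·(1.48)/(0.524)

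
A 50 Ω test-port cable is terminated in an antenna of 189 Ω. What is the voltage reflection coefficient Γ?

Γ = 0.582

Γ = (Z_L − Z_0)/(Z_L + Z_0) = (189 − 50)/(189 + 50) = 139/239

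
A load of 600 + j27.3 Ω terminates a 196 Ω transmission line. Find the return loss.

Γ = (404 + j27.3)/(796 + j27.3), |Γ| = 0.508
RL = −20·log₁₀|Γ| = −20·log₁₀(0.508)

RL ≈ 5.88 dB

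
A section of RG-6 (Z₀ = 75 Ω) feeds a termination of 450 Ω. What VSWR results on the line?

VSWR ≈ 6

Γ = (450 − 75)/(450 + 75) = 0.714
VSWR = (1 + 0.714)/(1 − 0.714)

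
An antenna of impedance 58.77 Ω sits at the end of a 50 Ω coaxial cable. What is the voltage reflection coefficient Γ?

Γ = 0.0806

Γ = (Z_L − Z_0)/(Z_L + Z_0) = (58.77 − 50)/(58.77 + 50) = 8.77/108.8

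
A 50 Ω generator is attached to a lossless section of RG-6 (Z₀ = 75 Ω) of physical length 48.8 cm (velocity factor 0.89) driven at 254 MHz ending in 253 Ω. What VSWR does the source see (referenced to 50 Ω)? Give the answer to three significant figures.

λ = v/f = 0.89·c / 254 MHz = 1.05 m
βl = 2π·l/λ = 2π × 0.464 = 167°
tan(βl) = -0.229
Z_in = Z_0·(Z_L + jZ_0·tanβl)/(Z_0 + jZ_L·tanβl) = 167 + j112 Ω
Γ_s = (Z_in − Z_s)/(Z_in + Z_s) = (117 + j112)/(217 + j112), |Γ_s| = 0.663
VSWR = (1 + |Γ_s|)/(1 − |Γ_s|)

VSWR ≈ 4.93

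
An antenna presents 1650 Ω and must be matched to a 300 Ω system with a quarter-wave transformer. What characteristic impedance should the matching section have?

Z_qwt ≈ 704 Ω

Z_qwt = √(Z_0·R_L) = √(300 × 1650) = √495000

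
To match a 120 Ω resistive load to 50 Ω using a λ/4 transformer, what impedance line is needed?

Z_qwt ≈ 77.5 Ω

Z_qwt = √(Z_0·R_L) = √(50 × 120) = √6000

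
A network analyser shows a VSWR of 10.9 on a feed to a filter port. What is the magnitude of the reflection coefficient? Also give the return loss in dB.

|Γ| = (S − 1)/(S + 1) = (10.9 − 1)/(10.9 + 1) = 9.9/11.9
RL = −20·log₁₀|Γ| = −20·log₁₀(0.832)

|Γ| ≈ 0.832; return loss ≈ 1.6 dB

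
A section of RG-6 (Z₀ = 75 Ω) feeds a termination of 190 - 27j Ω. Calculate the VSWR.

VSWR ≈ 2.59

Γ = (Z_L − Z_0)/(Z_L + Z_0) = (115 − j27)/(265 − j27)
|Γ| = 118/266 = 0.443
VSWR = (1 + |Γ|)/(1 − |Γ|) = 1.44/0.557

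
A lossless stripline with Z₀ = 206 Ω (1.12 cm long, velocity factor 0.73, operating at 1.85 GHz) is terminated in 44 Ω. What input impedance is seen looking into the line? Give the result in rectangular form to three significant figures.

λ = v/f = 0.73·c / 1.85 GHz = 0.118 m
βl = 2π·l/λ = 2π × 0.0946 = 34.1°
tan(βl) = tan(34.1°) = 0.676
Z_in = Z_0·(Z_L + jZ_0·tanβl)/(Z_0 + jZ_L·tanβl)
     = 206·(44 + j139)/(206 + j29.7)

Z_in ≈ 62.8 + j130 Ω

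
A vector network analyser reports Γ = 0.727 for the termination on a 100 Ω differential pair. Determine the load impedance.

Z_L ≈ 633 Ω

Z_L = Z_0·(1 + Γ)/(1 − Γ) = 100·(1.73)/(0.273)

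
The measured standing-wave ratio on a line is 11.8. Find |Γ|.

|Γ| ≈ 0.844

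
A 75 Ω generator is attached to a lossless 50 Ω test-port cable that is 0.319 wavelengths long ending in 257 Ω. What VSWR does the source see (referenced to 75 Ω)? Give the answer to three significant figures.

βl = 2π × 0.319 = 115°
tan(βl) = -2.16
Z_in = Z_0·(Z_L + jZ_0·tanβl)/(Z_0 + jZ_L·tanβl) = 11.7 + j22.1 Ω
Γ_s = (Z_in − Z_s)/(Z_in + Z_s) = (-63.3 + j22.1)/(86.7 + j22.1), |Γ_s| = 0.749
VSWR = (1 + |Γ_s|)/(1 − |Γ_s|)

VSWR ≈ 6.97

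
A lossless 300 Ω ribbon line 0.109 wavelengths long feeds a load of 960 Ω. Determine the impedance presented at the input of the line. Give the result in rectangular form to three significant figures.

Z_in ≈ 204 − j289 Ω

βl = 2π × 0.109 = 39.2°
tan(βl) = tan(39.2°) = 0.817
Z_in = Z_0·(Z_L + jZ_0·tanβl)/(Z_0 + jZ_L·tanβl)
     = 300·(960 + j245)/(300 + j784)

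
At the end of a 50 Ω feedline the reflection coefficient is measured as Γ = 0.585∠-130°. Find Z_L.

Z_L = Z_0·(1 + Γ)/(1 − Γ) = 50·(0.624 − j0.448)/(1.38 + j0.448)

Z_L ≈ 15.7 − j21.4 Ω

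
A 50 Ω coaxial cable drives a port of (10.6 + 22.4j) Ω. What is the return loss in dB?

RL ≈ 3.08 dB

Γ = (-39.4 + j22.4)/(60.6 + j22.4), |Γ| = 0.702
RL = −20·log₁₀|Γ| = −20·log₁₀(0.702)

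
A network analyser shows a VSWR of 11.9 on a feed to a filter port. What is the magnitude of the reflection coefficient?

|Γ| ≈ 0.845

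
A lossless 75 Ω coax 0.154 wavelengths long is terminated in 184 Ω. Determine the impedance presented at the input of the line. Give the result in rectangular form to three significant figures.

βl = 2π × 0.154 = 55.4°
tan(βl) = tan(55.4°) = 1.45
Z_in = Z_0·(Z_L + jZ_0·tanβl)/(Z_0 + jZ_L·tanβl)
     = 75·(184 + j109)/(75 + j267)

Z_in ≈ 41.8 − j39.9 Ω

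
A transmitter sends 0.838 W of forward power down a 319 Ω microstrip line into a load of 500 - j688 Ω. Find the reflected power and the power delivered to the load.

P_reflected ≈ 0.371 W; P_delivered ≈ 0.467 W

|Γ| = |(181 − j688)/(819 − j688)| = 0.665
|Γ|² = 0.442
P_refl = |Γ|²·P_inc = 0.371 W, P_del = (1 − |Γ|²)·P_inc = 0.467 W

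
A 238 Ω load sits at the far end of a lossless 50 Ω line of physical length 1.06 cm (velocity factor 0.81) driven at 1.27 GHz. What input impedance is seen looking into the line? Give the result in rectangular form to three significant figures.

λ = v/f = 0.81·c / 1.27 GHz = 0.191 m
βl = 2π·l/λ = 2π × 0.0554 = 19.9°
tan(βl) = tan(19.9°) = 0.363
Z_in = Z_0·(Z_L + jZ_0·tanβl)/(Z_0 + jZ_L·tanβl)
     = 50·(238 + j18.1)/(50 + j86.4)

Z_in ≈ 67.6 − j98.6 Ω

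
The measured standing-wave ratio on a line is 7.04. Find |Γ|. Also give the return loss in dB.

|Γ| = (S − 1)/(S + 1) = (7.04 − 1)/(7.04 + 1) = 6.04/8.04
RL = −20·log₁₀|Γ| = −20·log₁₀(0.751)

|Γ| ≈ 0.751; return loss ≈ 2.48 dB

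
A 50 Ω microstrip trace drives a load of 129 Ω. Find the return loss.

Γ = (129 − 50)/(129 + 50) = 0.441
RL = −20·log₁₀|Γ| = −20·log₁₀(0.441)

RL ≈ 7.1 dB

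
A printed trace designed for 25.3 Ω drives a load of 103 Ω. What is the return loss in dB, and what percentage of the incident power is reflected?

RL ≈ 4.36 dB; 36.7% of incident power reflected

Γ = (103 − 25.3)/(103 + 25.3) = 0.606
RL = −20·log₁₀(0.606) = 4.36 dB
P_refl/P_inc = |Γ|² = 0.367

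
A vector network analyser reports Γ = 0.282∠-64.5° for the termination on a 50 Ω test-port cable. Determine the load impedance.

Z_L ≈ 55 − j30.4 Ω

Z_L = Z_0·(1 + Γ)/(1 − Γ) = 50·(1.12 − j0.255)/(0.879 + j0.255)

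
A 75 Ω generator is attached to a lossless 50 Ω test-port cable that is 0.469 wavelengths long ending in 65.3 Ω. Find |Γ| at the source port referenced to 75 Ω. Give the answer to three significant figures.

βl = 2π × 0.469 = 169°
tan(βl) = -0.197
Z_in = Z_0·(Z_L + jZ_0·tanβl)/(Z_0 + jZ_L·tanβl) = 63.6 + j6.53 Ω
Γ_s = (Z_in − Z_s)/(Z_in + Z_s) = (-11.4 + j6.53)/(139 + j6.53), |Γ_s| = 0.0945

|Γ| ≈ 0.0945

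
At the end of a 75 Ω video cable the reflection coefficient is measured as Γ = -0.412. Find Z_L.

Z_L = Z_0·(1 + Γ)/(1 − Γ) = 75·(0.588)/(1.41)

Z_L ≈ 31.2 Ω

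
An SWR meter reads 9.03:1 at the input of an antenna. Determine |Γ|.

|Γ| ≈ 0.801

|Γ| = (S − 1)/(S + 1) = (9.03 − 1)/(9.03 + 1) = 8.03/10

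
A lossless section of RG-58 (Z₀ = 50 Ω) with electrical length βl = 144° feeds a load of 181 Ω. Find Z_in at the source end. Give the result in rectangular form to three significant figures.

tan(βl) = tan(144°) = -0.727
Z_in = Z_0·(Z_L + jZ_0·tanβl)/(Z_0 + jZ_L·tanβl)
     = 50·(181 − j36.3)/(50 − j132)

Z_in ≈ 34.9 + j55.5 Ω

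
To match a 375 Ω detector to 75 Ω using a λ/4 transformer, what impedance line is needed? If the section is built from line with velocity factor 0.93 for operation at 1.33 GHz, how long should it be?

Z_qwt ≈ 168 Ω; length ≈ 5.24 cm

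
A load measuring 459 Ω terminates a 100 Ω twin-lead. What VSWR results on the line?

VSWR ≈ 4.59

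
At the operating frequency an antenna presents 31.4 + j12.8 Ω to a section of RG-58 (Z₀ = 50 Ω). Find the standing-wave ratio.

Γ = (Z_L − Z_0)/(Z_L + Z_0) = (-18.6 + j12.8)/(81.4 + j12.8)
|Γ| = 22.6/82.4 = 0.274
VSWR = (1 + |Γ|)/(1 − |Γ|) = 1.27/0.726

VSWR ≈ 1.75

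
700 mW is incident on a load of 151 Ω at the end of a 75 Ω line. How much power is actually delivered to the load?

Γ = (151 − 75)/(151 + 75) = 0.336
|Γ|² = 0.113
P_refl = |Γ|²·P_inc = 79.2 mW, P_del = (1 − |Γ|²)·P_inc = 621 mW

P_delivered ≈ 621 mW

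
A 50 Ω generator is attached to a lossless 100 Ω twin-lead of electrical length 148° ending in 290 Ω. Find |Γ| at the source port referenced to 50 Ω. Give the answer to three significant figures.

|Γ| ≈ 0.648

tan(βl) = -0.625
Z_in = Z_0·(Z_L + jZ_0·tanβl)/(Z_0 + jZ_L·tanβl) = 94.1 + j108 Ω
Γ_s = (Z_in − Z_s)/(Z_in + Z_s) = (44.1 + j108)/(144 + j108), |Γ_s| = 0.648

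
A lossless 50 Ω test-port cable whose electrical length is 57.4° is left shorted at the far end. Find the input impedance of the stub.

Z_in ≈ +j78.2 Ω

tan(βl) = 1.56
For a shorted stub, Z_in = jZ_0·tan(βl)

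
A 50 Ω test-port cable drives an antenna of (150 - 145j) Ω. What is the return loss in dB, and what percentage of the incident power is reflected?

RL ≈ 2.94 dB; 50.8% of incident power reflected

Γ = (100 − j145)/(200 − j145), |Γ| = 0.713
RL = −20·log₁₀(0.713) = 2.94 dB
P_refl/P_inc = |Γ|² = 0.508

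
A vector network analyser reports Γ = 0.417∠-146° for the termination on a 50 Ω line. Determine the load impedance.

Z_L ≈ 22.1 − j12.5 Ω

Z_L = Z_0·(1 + Γ)/(1 − Γ) = 50·(0.654 − j0.233)/(1.35 + j0.233)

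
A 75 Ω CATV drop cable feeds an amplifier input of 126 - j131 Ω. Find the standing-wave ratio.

VSWR ≈ 3.83

Γ = (Z_L − Z_0)/(Z_L + Z_0) = (51 − j131)/(201 − j131)
|Γ| = 141/240 = 0.586
VSWR = (1 + |Γ|)/(1 − |Γ|) = 1.59/0.414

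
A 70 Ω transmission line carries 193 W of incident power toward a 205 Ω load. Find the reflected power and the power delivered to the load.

Γ = (205 − 70)/(205 + 70) = 0.491
|Γ|² = 0.241
P_refl = |Γ|²·P_inc = 46.5 W, P_del = (1 − |Γ|²)·P_inc = 146 W

P_reflected ≈ 46.5 W; P_delivered ≈ 146 W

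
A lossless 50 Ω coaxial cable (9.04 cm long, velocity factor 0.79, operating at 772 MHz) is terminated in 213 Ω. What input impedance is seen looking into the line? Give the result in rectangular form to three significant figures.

Z_in ≈ 12.6 + j13.5 Ω

λ = v/f = 0.79·c / 772 MHz = 0.307 m
βl = 2π·l/λ = 2π × 0.294 = 106°
tan(βl) = tan(106°) = -3.49
Z_in = Z_0·(Z_L + jZ_0·tanβl)/(Z_0 + jZ_L·tanβl)
     = 50·(213 − j174)/(50 − j742)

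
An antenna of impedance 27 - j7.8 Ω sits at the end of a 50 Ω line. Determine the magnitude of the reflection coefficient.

|Γ| ≈ 0.314

Γ = (Z_L − Z_0)/(Z_L + Z_0) = (-23 − j7.8)/(77 − j7.8)
|Γ| = 24.3/77.4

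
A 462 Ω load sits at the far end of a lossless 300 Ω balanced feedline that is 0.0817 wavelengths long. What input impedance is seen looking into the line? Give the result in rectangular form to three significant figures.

Z_in ≈ 347 − j132 Ω

βl = 2π × 0.0817 = 29.4°
tan(βl) = tan(29.4°) = 0.564
Z_in = Z_0·(Z_L + jZ_0·tanβl)/(Z_0 + jZ_L·tanβl)
     = 300·(462 + j169)/(300 + j260)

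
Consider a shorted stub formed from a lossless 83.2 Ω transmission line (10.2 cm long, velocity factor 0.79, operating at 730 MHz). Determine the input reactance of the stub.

λ = v/f = 0.79·c / 730 MHz = 0.325 m
βl = 2π·l/λ = 2π × 0.314 = 113°
tan(βl) = -2.34
For a shorted stub, Z_in = jZ_0·tan(βl)

X_in ≈ -195 Ω (capacitive)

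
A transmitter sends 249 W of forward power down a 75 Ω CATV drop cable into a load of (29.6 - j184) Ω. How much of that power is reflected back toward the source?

P_reflected ≈ 200 W

|Γ| = |(-45.4 − j184)/(104.6 − j184)| = 0.895
|Γ|² = 0.802
P_refl = |Γ|²·P_inc = 200 W, P_del = (1 − |Γ|²)·P_inc = 49.4 W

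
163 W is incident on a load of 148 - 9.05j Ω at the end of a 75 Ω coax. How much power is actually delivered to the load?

|Γ| = |(73 − j9.05)/(223 − j9.05)| = 0.33
|Γ|² = 0.109
P_refl = |Γ|²·P_inc = 17.7 W, P_del = (1 − |Γ|²)·P_inc = 145 W

P_delivered ≈ 145 W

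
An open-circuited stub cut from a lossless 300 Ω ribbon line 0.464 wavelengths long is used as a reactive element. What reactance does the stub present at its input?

X_in ≈ 1300 Ω (inductive)

βl = 2π × 0.464 = 167°
tan(βl) = -0.23
For an open-circuited stub, Z_in = −jZ_0·cot(βl) = −jZ_0/tan(βl)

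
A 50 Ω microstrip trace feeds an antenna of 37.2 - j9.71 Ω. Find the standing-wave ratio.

Γ = (Z_L − Z_0)/(Z_L + Z_0) = (-12.8 − j9.71)/(87.2 − j9.71)
|Γ| = 16.1/87.7 = 0.183
VSWR = (1 + |Γ|)/(1 − |Γ|) = 1.18/0.817

VSWR ≈ 1.45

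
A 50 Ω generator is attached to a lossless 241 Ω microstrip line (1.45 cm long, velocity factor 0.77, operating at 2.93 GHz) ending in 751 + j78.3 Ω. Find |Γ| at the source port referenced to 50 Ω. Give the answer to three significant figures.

|Γ| ≈ 0.633

λ = v/f = 0.77·c / 2.93 GHz = 0.0788 m
βl = 2π·l/λ = 2π × 0.184 = 66.2°
tan(βl) = 2.27
Z_in = Z_0·(Z_L + jZ_0·tanβl)/(Z_0 + jZ_L·tanβl) = 92.2 − j103 Ω
Γ_s = (Z_in − Z_s)/(Z_in + Z_s) = (42.2 − j103)/(142 − j103), |Γ_s| = 0.633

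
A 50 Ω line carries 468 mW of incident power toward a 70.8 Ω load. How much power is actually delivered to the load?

P_delivered ≈ 454 mW

Γ = (70.8 − 50)/(70.8 + 50) = 0.172
|Γ|² = 0.0296
P_refl = |Γ|²·P_inc = 13.9 mW, P_del = (1 − |Γ|²)·P_inc = 454 mW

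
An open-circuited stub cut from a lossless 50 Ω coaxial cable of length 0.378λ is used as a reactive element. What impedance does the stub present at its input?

Z_in ≈ +j51.9 Ω

βl = 2π × 0.378 = 136°
tan(βl) = -0.963
For an open-circuited stub, Z_in = −jZ_0·cot(βl) = −jZ_0/tan(βl)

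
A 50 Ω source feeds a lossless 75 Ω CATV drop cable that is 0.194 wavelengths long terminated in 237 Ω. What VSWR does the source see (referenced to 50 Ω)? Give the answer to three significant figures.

VSWR ≈ 2.46

βl = 2π × 0.194 = 69.8°
tan(βl) = 2.72
Z_in = Z_0·(Z_L + jZ_0·tanβl)/(Z_0 + jZ_L·tanβl) = 26.6 − j24.4 Ω
Γ_s = (Z_in − Z_s)/(Z_in + Z_s) = (-23.4 − j24.4)/(76.6 − j24.4), |Γ_s| = 0.421
VSWR = (1 + |Γ_s|)/(1 − |Γ_s|)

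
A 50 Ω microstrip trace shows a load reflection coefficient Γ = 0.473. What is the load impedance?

Z_L = Z_0·(1 + Γ)/(1 − Γ) = 50·(1.47)/(0.527)

Z_L ≈ 140 Ω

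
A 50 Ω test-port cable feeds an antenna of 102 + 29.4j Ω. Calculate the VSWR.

VSWR ≈ 2.26

Γ = (Z_L − Z_0)/(Z_L + Z_0) = (52 + j29.4)/(152 + j29.4)
|Γ| = 59.7/155 = 0.386
VSWR = (1 + |Γ|)/(1 − |Γ|) = 1.39/0.614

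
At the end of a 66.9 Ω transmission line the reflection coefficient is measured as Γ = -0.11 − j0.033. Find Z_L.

Z_L = Z_0·(1 + Γ)/(1 − Γ) = 66.9·(0.89 − j0.033)/(1.11 + j0.033)

Z_L ≈ 53.5 − j3.58 Ω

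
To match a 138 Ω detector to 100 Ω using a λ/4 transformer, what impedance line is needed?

Z_qwt ≈ 117 Ω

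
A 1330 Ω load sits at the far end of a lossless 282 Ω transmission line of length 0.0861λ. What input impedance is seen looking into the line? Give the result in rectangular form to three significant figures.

βl = 2π × 0.0861 = 31°
tan(βl) = tan(31°) = 0.601
Z_in = Z_0·(Z_L + jZ_0·tanβl)/(Z_0 + jZ_L·tanβl)
     = 282·(1330 + j169)/(282 + j799)

Z_in ≈ 200 − j399 Ω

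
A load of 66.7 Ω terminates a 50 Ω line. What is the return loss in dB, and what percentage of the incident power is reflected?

Γ = (66.7 − 50)/(66.7 + 50) = 0.143
RL = −20·log₁₀(0.143) = 16.9 dB
P_refl/P_inc = |Γ|² = 0.0205

RL ≈ 16.9 dB; 2.05% of incident power reflected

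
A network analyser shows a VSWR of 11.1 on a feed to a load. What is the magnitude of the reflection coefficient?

|Γ| = (S − 1)/(S + 1) = (11.1 − 1)/(11.1 + 1) = 10.1/12.1

|Γ| ≈ 0.835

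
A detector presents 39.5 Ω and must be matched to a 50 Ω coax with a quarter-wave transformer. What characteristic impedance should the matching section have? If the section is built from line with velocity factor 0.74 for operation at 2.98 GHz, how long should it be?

Z_qwt = √(Z_0·R_L) = √(50 × 39.5) = √1975
λ = 0.74·c/f = 0.0745 m, so l = λ/4 = 0.0186 m

Z_qwt ≈ 44.4 Ω; length ≈ 1.86 cm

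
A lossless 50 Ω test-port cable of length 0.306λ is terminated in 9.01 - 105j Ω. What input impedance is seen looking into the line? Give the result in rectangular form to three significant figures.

Z_in ≈ 3.37 + j50.7 Ω

βl = 2π × 0.306 = 110°
tan(βl) = tan(110°) = -2.72
Z_in = Z_0·(Z_L + jZ_0·tanβl)/(Z_0 + jZ_L·tanβl)
     = 50·(9.01 − j241)/(-236 − j24.5)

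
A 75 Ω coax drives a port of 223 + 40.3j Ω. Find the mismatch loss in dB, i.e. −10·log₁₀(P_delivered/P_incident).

Γ = (148 + j40.3)/(298 + j40.3), |Γ| = 0.51
|Γ|² = 0.26, so P_del/P_inc = 1 − |Γ|² = 0.74
ML = −10·log₁₀(1 − |Γ|²)

mismatch loss ≈ 1.31 dB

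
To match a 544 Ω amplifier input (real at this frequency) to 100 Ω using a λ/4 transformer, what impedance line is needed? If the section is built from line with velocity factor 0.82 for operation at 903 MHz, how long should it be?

Z_qwt ≈ 233 Ω; length ≈ 6.81 cm

Z_qwt = √(Z_0·R_L) = √(100 × 544) = √54400
λ = 0.82·c/f = 0.272 m, so l = λ/4 = 0.0681 m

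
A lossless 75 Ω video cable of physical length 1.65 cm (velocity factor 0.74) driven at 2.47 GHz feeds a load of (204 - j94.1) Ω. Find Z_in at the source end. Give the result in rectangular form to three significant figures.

Z_in ≈ 23.7 − j18.4 Ω

λ = v/f = 0.74·c / 2.47 GHz = 0.0899 m
βl = 2π·l/λ = 2π × 0.184 = 66.1°
tan(βl) = tan(66.1°) = 2.26
Z_in = Z_0·(Z_L + jZ_0·tanβl)/(Z_0 + jZ_L·tanβl)
     = 75·(204 + j75.1)/(287 + j460)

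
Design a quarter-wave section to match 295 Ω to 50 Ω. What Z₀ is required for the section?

Z_qwt ≈ 121 Ω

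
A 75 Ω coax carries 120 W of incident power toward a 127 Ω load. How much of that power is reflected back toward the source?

Γ = (127 − 75)/(127 + 75) = 0.257
|Γ|² = 0.0663
P_refl = |Γ|²·P_inc = 7.95 W, P_del = (1 − |Γ|²)·P_inc = 112 W

P_reflected ≈ 7.95 W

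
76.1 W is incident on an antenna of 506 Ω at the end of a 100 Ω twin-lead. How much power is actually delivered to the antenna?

Γ = (506 − 100)/(506 + 100) = 0.67
|Γ|² = 0.449
P_refl = |Γ|²·P_inc = 34.2 W, P_del = (1 − |Γ|²)·P_inc = 41.9 W

P_delivered ≈ 41.9 W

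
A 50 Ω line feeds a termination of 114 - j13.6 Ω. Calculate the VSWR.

Γ = (Z_L − Z_0)/(Z_L + Z_0) = (64 − j13.6)/(164 − j13.6)
|Γ| = 65.4/165 = 0.398
VSWR = (1 + |Γ|)/(1 − |Γ|) = 1.4/0.602

VSWR ≈ 2.32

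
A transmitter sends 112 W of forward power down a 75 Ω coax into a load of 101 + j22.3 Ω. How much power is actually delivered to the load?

|Γ| = |(26 + j22.3)/(176 + j22.3)| = 0.193
|Γ|² = 0.0373
P_refl = |Γ|²·P_inc = 4.18 W, P_del = (1 − |Γ|²)·P_inc = 108 W

P_delivered ≈ 108 W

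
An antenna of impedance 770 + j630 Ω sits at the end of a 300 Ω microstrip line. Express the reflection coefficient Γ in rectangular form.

Γ = (Z_L − Z_0)/(Z_L + Z_0) = (470 + j630)/(1070 + j630)

Γ ≈ 0.584 + j0.245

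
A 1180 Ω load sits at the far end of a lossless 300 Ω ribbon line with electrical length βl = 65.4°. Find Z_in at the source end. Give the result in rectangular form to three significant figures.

tan(βl) = tan(65.4°) = 2.18
Z_in = Z_0·(Z_L + jZ_0·tanβl)/(Z_0 + jZ_L·tanβl)
     = 300·(1180 + j655)/(300 + j2580)

Z_in ≈ 91 − j127 Ω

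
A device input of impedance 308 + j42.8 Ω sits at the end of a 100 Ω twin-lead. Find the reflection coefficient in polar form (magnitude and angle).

Γ ≈ 0.518 ∠ 5.64°

Γ = (Z_L − Z_0)/(Z_L + Z_0) = (208 + j42.8)/(408 + j42.8)
|Γ| = 212/410 = 0.518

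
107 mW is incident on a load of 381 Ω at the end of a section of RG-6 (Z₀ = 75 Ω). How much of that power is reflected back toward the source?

P_reflected ≈ 48.2 mW

Γ = (381 − 75)/(381 + 75) = 0.671
|Γ|² = 0.45
P_refl = |Γ|²·P_inc = 48.2 mW, P_del = (1 − |Γ|²)·P_inc = 58.8 mW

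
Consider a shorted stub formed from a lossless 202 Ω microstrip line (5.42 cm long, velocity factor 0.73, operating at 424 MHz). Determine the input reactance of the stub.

X_in ≈ 157 Ω (inductive)

λ = v/f = 0.73·c / 424 MHz = 0.517 m
βl = 2π·l/λ = 2π × 0.105 = 37.8°
tan(βl) = 0.775
For a shorted stub, Z_in = jZ_0·tan(βl)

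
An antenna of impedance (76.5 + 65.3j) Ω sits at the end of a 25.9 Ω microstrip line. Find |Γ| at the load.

|Γ| ≈ 0.68

Γ = (Z_L − Z_0)/(Z_L + Z_0) = (50.6 + j65.3)/(102.4 + j65.3)
|Γ| = 82.6/121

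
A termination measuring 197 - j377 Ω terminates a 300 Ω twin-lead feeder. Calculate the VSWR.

VSWR ≈ 4.35

Γ = (Z_L − Z_0)/(Z_L + Z_0) = (-103 − j377)/(497 − j377)
|Γ| = 391/624 = 0.627
VSWR = (1 + |Γ|)/(1 − |Γ|) = 1.63/0.373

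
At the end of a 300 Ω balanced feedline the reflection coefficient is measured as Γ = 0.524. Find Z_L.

Z_L ≈ 961 Ω

Z_L = Z_0·(1 + Γ)/(1 − Γ) = 300·(1.52)/(0.476)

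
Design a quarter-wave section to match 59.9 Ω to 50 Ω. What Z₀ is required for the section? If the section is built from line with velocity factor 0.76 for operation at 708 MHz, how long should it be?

Z_qwt = √(Z_0·R_L) = √(50 × 59.9) = √2995
λ = 0.76·c/f = 0.322 m, so l = λ/4 = 0.0805 m

Z_qwt ≈ 54.7 Ω; length ≈ 8.05 cm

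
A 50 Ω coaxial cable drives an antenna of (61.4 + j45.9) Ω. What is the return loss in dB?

RL ≈ 8.12 dB

Γ = (11.4 + j45.9)/(111.4 + j45.9), |Γ| = 0.393
RL = −20·log₁₀|Γ| = −20·log₁₀(0.393)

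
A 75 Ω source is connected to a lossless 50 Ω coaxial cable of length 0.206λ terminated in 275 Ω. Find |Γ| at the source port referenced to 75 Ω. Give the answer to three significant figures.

βl = 2π × 0.206 = 74.2°
tan(βl) = 3.52
Z_in = Z_0·(Z_L + jZ_0·tanβl)/(Z_0 + jZ_L·tanβl) = 9.8 − j13.7 Ω
Γ_s = (Z_in − Z_s)/(Z_in + Z_s) = (-65.2 − j13.7)/(84.8 − j13.7), |Γ_s| = 0.776

|Γ| ≈ 0.776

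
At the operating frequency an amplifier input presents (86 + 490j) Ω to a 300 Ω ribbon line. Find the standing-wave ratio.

Γ = (Z_L − Z_0)/(Z_L + Z_0) = (-214 + j490)/(386 + j490)
|Γ| = 535/624 = 0.857
VSWR = (1 + |Γ|)/(1 − |Γ|) = 1.86/0.143

VSWR ≈ 13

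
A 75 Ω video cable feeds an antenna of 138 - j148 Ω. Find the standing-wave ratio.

Γ = (Z_L − Z_0)/(Z_L + Z_0) = (63 − j148)/(213 − j148)
|Γ| = 161/259 = 0.62
VSWR = (1 + |Γ|)/(1 − |Γ|) = 1.62/0.38

VSWR ≈ 4.27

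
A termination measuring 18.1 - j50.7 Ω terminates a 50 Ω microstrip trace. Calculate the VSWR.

Γ = (Z_L − Z_0)/(Z_L + Z_0) = (-31.9 − j50.7)/(68.1 − j50.7)
|Γ| = 59.9/84.9 = 0.706
VSWR = (1 + |Γ|)/(1 − |Γ|) = 1.71/0.294

VSWR ≈ 5.79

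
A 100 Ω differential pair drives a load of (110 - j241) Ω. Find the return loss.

Γ = (10 − j241)/(210 − j241), |Γ| = 0.755
RL = −20·log₁₀|Γ| = −20·log₁₀(0.755)

RL ≈ 2.45 dB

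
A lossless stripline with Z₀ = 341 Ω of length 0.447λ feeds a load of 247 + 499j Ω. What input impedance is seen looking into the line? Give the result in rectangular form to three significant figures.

Z_in ≈ 119 + j273 Ω

βl = 2π × 0.447 = 161°
tan(βl) = tan(161°) = -0.346
Z_in = Z_0·(Z_L + jZ_0·tanβl)/(Z_0 + jZ_L·tanβl)
     = 341·(247 + j381)/(514 − j85.4)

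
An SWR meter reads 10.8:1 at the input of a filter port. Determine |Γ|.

|Γ| ≈ 0.831

|Γ| = (S − 1)/(S + 1) = (10.8 − 1)/(10.8 + 1) = 9.8/11.8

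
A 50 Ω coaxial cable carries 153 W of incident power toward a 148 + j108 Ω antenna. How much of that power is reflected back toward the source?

P_reflected ≈ 64 W

|Γ| = |(98 + j108)/(198 + j108)| = 0.647
|Γ|² = 0.418
P_refl = |Γ|²·P_inc = 64 W, P_del = (1 − |Γ|²)·P_inc = 89 W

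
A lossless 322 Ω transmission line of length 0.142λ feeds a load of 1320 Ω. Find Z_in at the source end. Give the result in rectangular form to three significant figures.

βl = 2π × 0.142 = 51.1°
tan(βl) = tan(51.1°) = 1.24
Z_in = Z_0·(Z_L + jZ_0·tanβl)/(Z_0 + jZ_L·tanβl)
     = 322·(1320 + j399)/(322 + j1640)

Z_in ≈ 125 − j235 Ω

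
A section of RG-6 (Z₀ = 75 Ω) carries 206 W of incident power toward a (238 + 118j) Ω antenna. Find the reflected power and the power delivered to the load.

|Γ| = |(163 + j118)/(313 + j118)| = 0.602
|Γ|² = 0.362
P_refl = |Γ|²·P_inc = 74.5 W, P_del = (1 − |Γ|²)·P_inc = 131 W

P_reflected ≈ 74.5 W; P_delivered ≈ 131 W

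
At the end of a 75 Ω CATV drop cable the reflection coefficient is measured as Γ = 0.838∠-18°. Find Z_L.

Z_L ≈ 206 − j359 Ω

Z_L = Z_0·(1 + Γ)/(1 − Γ) = 75·(1.8 − j0.259)/(0.203 + j0.259)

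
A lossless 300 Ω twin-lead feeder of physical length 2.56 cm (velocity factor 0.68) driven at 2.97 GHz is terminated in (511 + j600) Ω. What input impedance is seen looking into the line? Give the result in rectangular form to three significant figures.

Z_in ≈ 84.7 + j144 Ω

λ = v/f = 0.68·c / 2.97 GHz = 0.0687 m
βl = 2π·l/λ = 2π × 0.373 = 134°
tan(βl) = tan(134°) = -1.03
Z_in = Z_0·(Z_L + jZ_0·tanβl)/(Z_0 + jZ_L·tanβl)
     = 300·(511 + j291)/(918 − j526)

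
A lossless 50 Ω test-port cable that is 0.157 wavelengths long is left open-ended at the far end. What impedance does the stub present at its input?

Z_in ≈ −j33.1 Ω

βl = 2π × 0.157 = 56.5°
tan(βl) = 1.51
For an open-ended stub, Z_in = −jZ_0·cot(βl) = −jZ_0/tan(βl)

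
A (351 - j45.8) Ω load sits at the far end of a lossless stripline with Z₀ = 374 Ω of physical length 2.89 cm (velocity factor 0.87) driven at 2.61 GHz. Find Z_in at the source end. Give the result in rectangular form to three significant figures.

λ = v/f = 0.87·c / 2.61 GHz = 0.1 m
βl = 2π·l/λ = 2π × 0.289 = 104°
tan(βl) = tan(104°) = -4
Z_in = Z_0·(Z_L + jZ_0·tanβl)/(Z_0 + jZ_L·tanβl)
     = 374·(351 − j1540)/(191 − j1400)

Z_in ≈ 416 + j37 Ω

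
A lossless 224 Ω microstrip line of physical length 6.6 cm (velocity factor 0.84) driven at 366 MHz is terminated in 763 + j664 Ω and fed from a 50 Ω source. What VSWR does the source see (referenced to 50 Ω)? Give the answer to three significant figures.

λ = v/f = 0.84·c / 366 MHz = 0.689 m
βl = 2π·l/λ = 2π × 0.0959 = 34.5°
tan(βl) = 0.688
Z_in = Z_0·(Z_L + jZ_0·tanβl)/(Z_0 + jZ_L·tanβl) = 171 − j402 Ω
Γ_s = (Z_in − Z_s)/(Z_in + Z_s) = (121 − j402)/(221 − j402), |Γ_s| = 0.915
VSWR = (1 + |Γ_s|)/(1 − |Γ_s|)

VSWR ≈ 22.5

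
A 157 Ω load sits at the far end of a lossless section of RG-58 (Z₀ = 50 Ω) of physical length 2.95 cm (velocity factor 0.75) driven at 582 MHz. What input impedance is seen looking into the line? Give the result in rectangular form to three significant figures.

λ = v/f = 0.75·c / 582 MHz = 0.387 m
βl = 2π·l/λ = 2π × 0.0763 = 27.5°
tan(βl) = tan(27.5°) = 0.52
Z_in = Z_0·(Z_L + jZ_0·tanβl)/(Z_0 + jZ_L·tanβl)
     = 50·(157 + j26)/(50 + j81.6)

Z_in ≈ 54.4 − j62.8 Ω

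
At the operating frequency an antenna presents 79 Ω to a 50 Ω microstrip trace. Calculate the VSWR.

VSWR ≈ 1.58

Γ = (79 − 50)/(79 + 50) = 0.225
VSWR = (1 + 0.225)/(1 − 0.225)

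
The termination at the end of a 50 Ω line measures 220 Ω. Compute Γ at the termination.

Γ = 0.63

Γ = (Z_L − Z_0)/(Z_L + Z_0) = (220 − 50)/(220 + 50) = 170/270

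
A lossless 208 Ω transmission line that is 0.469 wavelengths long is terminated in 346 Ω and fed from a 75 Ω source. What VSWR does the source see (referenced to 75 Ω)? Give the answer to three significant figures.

βl = 2π × 0.469 = 169°
tan(βl) = -0.197
Z_in = Z_0·(Z_L + jZ_0·tanβl)/(Z_0 + jZ_L·tanβl) = 325 + j65.5 Ω
Γ_s = (Z_in − Z_s)/(Z_in + Z_s) = (250 + j65.5)/(400 + j65.5), |Γ_s| = 0.637
VSWR = (1 + |Γ_s|)/(1 − |Γ_s|)

VSWR ≈ 4.51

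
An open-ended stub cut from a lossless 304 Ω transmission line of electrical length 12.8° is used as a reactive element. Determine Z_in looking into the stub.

tan(βl) = 0.227
For an open-ended stub, Z_in = −jZ_0·cot(βl) = −jZ_0/tan(βl)

Z_in ≈ −j1340 Ω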